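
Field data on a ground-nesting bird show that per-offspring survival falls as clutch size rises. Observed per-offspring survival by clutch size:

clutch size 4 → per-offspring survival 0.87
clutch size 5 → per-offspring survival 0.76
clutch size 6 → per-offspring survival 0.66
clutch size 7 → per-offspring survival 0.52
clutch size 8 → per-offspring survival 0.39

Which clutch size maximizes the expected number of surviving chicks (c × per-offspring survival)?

Expected surviving chicks = c × s(c):
  c=4: 4 × 0.87 = 3.480
  c=5: 5 × 0.76 = 3.800
  c=6: 6 × 0.66 = 3.960
  c=7: 7 × 0.52 = 3.640
  c=8: 8 × 0.39 = 3.120
Maximum at c = 6 (3.960 surviving chicks).

6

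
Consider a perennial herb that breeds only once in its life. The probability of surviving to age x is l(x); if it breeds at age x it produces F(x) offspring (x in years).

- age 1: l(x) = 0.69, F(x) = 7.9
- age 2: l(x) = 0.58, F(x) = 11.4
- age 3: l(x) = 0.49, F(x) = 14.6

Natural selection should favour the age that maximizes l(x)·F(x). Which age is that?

Expected offspring if breeding at age x = l(x) × F(x):
  age 1: 0.69 × 7.9 = 5.451
  age 2: 0.58 × 11.4 = 6.612
  age 3: 0.49 × 14.6 = 7.154
Maximum at age 3 (7.154).

3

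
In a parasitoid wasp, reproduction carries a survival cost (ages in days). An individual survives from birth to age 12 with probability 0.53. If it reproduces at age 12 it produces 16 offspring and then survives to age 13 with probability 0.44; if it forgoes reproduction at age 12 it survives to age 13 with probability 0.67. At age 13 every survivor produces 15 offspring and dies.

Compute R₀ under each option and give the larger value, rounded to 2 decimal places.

breed at age 12: R₀ = 0.53 × (16 + 0.44 × 15) = 0.53 × 22.6000 = 11.9780
delay to age 13: R₀ = 0.53 × (0.67 × 15) = 0.53 × 10.0500 = 5.3265
Higher: breed at age 12 (11.9780).

11.98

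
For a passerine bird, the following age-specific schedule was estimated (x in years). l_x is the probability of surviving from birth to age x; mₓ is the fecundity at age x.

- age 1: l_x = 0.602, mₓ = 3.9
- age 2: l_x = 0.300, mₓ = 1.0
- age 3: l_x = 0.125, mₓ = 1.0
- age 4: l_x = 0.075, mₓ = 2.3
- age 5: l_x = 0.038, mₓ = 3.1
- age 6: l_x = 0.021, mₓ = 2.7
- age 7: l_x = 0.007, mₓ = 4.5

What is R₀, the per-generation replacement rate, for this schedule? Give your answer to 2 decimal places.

3.15

R₀ = Σ l_x mₓ:
  age 1: 0.602 × 3.9 = 2.3478
  age 2: 0.300 × 1.0 = 0.3000
  age 3: 0.125 × 1.0 = 0.1250
  age 4: 0.075 × 2.3 = 0.1725
  age 5: 0.038 × 3.1 = 0.1178
  age 6: 0.021 × 2.7 = 0.0567
  age 7: 0.007 × 4.5 = 0.0315
R₀ = 2.3478 + 0.3000 + 0.1250 + 0.1725 + 0.1178 + 0.0567 + 0.0315 = 3.1513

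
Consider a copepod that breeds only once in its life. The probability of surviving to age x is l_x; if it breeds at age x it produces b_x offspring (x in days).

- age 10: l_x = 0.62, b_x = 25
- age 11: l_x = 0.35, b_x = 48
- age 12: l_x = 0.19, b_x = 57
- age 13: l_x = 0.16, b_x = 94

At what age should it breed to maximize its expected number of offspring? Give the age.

11

Expected offspring if breeding at age x = l_x × b_x:
  age 10: 0.62 × 25 = 15.500
  age 11: 0.35 × 48 = 16.800
  age 12: 0.19 × 57 = 10.830
  age 13: 0.16 × 94 = 15.040
Maximum at age 11 (16.800).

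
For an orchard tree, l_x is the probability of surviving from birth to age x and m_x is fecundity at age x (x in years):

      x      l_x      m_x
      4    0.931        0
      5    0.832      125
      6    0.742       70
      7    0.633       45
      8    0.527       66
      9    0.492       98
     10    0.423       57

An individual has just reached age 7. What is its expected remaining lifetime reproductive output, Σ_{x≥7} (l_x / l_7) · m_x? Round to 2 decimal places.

214.21

l_7 = 0.633. Conditional survival from age 7 to x is l_x / l_7.
  x=7: (0.633/0.633) × 45 = 45.0000
  x=8: (0.527/0.633) × 66 = 54.9479
  x=9: (0.492/0.633) × 98 = 76.1706
  x=10: (0.423/0.633) × 57 = 38.0900
Sum = 45.0000 + 54.9479 + 76.1706 + 38.0900 = 214.2085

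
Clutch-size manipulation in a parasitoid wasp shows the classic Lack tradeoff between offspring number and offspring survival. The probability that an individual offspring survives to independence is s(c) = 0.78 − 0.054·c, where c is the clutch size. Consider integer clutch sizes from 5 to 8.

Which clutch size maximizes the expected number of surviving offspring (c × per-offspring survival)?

Expected surviving offspring = c × s(c):
  c=5: 5 × 0.510 = 2.550
  c=6: 6 × 0.456 = 2.736
  c=7: 7 × 0.402 = 2.814
  c=8: 8 × 0.348 = 2.784
Maximum at c = 7 (2.814 surviving offspring).

7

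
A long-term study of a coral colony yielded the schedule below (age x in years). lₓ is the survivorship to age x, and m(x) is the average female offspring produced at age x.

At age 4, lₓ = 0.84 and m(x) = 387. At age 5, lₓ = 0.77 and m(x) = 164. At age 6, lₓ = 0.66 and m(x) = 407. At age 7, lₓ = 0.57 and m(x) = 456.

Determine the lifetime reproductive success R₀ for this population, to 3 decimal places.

R₀ = Σ lₓ m(x):
  age 4: 0.84 × 387 = 325.0800
  age 5: 0.77 × 164 = 126.2800
  age 6: 0.66 × 407 = 268.6200
  age 7: 0.57 × 456 = 259.9200
R₀ = 325.0800 + 126.2800 + 268.6200 + 259.9200 = 979.9000

979.900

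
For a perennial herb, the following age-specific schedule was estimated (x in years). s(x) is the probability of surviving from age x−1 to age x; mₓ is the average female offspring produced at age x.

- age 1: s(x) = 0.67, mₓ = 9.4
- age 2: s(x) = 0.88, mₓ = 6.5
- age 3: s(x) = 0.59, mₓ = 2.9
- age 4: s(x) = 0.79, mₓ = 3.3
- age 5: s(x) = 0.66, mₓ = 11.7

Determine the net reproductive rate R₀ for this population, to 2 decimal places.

Survivorship from birth: l_x = s_1·s_2·…·s_x.
  l_1 = 0.67000
  l_2 = 0.58960
  l_3 = 0.34786
  l_4 = 0.27481
  l_5 = 0.18138
R₀ = Σ l_x mₓ:
  age 1: 0.67000 × 9.4 = 6.2980
  age 2: 0.58960 × 6.5 = 3.8324
  age 3: 0.34786 × 2.9 = 1.0088
  age 4: 0.27481 × 3.3 = 0.9069
  age 5: 0.18138 × 11.7 = 2.1221
R₀ = 6.2980 + 3.8324 + 1.0088 + 0.9069 + 2.1221 = 14.1682

14.17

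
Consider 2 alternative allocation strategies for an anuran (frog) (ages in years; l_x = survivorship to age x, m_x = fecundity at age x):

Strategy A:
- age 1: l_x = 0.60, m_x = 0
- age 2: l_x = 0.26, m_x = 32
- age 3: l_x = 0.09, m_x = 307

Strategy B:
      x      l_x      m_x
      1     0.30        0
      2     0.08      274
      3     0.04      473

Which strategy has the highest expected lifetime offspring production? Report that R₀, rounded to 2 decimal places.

40.84

Strategy A: R₀ = 0.60×0 + 0.26×32 + 0.09×307 = 35.9500
Strategy B: R₀ = 0.30×0 + 0.08×274 + 0.04×473 = 40.8400
Highest R₀: strategy B with 40.8400.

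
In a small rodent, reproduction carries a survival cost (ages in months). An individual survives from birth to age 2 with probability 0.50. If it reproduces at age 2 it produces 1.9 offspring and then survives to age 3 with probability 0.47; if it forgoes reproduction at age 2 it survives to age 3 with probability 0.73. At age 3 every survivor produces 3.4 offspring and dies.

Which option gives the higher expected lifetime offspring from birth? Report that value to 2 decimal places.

1.75

breed at age 2: R₀ = 0.50 × (1.9 + 0.47 × 3.4) = 0.50 × 3.4980 = 1.7490
delay to age 3: R₀ = 0.50 × (0.73 × 3.4) = 0.50 × 2.4820 = 1.2410
Higher: breed at age 2 (1.7490).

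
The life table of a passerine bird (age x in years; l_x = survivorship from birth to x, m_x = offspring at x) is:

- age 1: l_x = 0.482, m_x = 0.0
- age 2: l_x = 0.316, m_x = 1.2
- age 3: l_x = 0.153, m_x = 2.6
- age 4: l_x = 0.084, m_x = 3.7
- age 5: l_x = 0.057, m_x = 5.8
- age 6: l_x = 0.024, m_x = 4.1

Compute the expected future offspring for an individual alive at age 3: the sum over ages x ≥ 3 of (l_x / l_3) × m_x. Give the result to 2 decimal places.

l_3 = 0.153. Conditional survival from age 3 to x is l_x / l_3.
  x=3: (0.153/0.153) × 2.6 = 2.6000
  x=4: (0.084/0.153) × 3.7 = 2.0314
  x=5: (0.057/0.153) × 5.8 = 2.1608
  x=6: (0.024/0.153) × 4.1 = 0.6431
Sum = 2.6000 + 2.0314 + 2.1608 + 0.6431 = 7.4353

7.44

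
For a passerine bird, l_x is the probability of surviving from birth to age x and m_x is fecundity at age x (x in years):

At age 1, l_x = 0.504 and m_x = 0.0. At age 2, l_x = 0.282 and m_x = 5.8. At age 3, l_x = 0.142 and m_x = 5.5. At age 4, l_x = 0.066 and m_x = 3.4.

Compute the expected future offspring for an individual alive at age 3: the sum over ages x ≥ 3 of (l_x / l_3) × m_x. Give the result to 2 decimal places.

7.08

l_3 = 0.142. Conditional survival from age 3 to x is l_x / l_3.
  x=3: (0.142/0.142) × 5.5 = 5.5000
  x=4: (0.066/0.142) × 3.4 = 1.5803
Sum = 5.5000 + 1.5803 = 7.0803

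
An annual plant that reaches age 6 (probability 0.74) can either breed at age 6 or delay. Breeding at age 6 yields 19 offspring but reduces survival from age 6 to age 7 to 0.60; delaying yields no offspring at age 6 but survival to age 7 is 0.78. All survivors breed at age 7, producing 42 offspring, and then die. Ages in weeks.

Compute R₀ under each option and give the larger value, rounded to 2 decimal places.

32.71

breed at age 6: R₀ = 0.74 × (19 + 0.60 × 42) = 0.74 × 44.2000 = 32.7080
delay to age 7: R₀ = 0.74 × (0.78 × 42) = 0.74 × 32.7600 = 24.2424
Higher: breed at age 6 (32.7080).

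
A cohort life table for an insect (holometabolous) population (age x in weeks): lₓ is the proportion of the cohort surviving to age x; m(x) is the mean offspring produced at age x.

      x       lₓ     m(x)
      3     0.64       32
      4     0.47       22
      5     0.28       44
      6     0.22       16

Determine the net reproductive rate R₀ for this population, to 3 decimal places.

46.660

R₀ = Σ lₓ m(x):
  age 3: 0.64 × 32 = 20.4800
  age 4: 0.47 × 22 = 10.3400
  age 5: 0.28 × 44 = 12.3200
  age 6: 0.22 × 16 = 3.5200
R₀ = 20.4800 + 10.3400 + 12.3200 + 3.5200 = 46.6600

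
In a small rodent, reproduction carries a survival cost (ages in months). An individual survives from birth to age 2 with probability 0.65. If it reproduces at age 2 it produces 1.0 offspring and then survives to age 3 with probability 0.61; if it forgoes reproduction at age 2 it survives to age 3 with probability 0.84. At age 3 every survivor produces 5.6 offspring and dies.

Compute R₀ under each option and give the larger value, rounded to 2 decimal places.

breed at age 2: R₀ = 0.65 × (1.0 + 0.61 × 5.6) = 0.65 × 4.4160 = 2.8704
delay to age 3: R₀ = 0.65 × (0.84 × 5.6) = 0.65 × 4.7040 = 3.0576
Higher: delay to age 3 (3.0576).

3.06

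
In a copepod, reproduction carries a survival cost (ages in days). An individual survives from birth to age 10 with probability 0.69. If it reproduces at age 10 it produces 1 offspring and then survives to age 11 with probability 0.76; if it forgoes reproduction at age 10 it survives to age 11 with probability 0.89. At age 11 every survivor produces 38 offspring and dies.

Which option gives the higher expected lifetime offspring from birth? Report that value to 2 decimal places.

breed at age 10: R₀ = 0.69 × (1 + 0.76 × 38) = 0.69 × 29.8800 = 20.6172
delay to age 11: R₀ = 0.69 × (0.89 × 38) = 0.69 × 33.8200 = 23.3358
Higher: delay to age 11 (23.3358).

23.34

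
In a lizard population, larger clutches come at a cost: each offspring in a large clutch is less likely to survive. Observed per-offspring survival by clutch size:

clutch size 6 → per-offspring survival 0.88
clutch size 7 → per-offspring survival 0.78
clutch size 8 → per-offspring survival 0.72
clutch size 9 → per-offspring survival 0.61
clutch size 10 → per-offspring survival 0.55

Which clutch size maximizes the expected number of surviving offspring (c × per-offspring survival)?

Expected surviving offspring = c × s(c):
  c=6: 6 × 0.88 = 5.280
  c=7: 7 × 0.78 = 5.460
  c=8: 8 × 0.72 = 5.760
  c=9: 9 × 0.61 = 5.490
  c=10: 10 × 0.55 = 5.500
Maximum at c = 8 (5.760 surviving offspring).

8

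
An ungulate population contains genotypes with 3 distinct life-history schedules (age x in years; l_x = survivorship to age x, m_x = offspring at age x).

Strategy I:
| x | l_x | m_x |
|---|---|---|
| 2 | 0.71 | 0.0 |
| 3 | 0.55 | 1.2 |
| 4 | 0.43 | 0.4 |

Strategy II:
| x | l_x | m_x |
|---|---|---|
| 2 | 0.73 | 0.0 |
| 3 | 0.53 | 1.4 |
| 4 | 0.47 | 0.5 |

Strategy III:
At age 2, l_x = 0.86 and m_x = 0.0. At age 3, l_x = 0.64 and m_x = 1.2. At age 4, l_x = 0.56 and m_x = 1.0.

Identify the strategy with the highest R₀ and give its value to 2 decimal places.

Strategy I: R₀ = 0.71×0.0 + 0.55×1.2 + 0.43×0.4 = 0.8320
Strategy II: R₀ = 0.73×0.0 + 0.53×1.4 + 0.47×0.5 = 0.9770
Strategy III: R₀ = 0.86×0.0 + 0.64×1.2 + 0.56×1.0 = 1.3280
Highest R₀: strategy III with 1.3280.

1.33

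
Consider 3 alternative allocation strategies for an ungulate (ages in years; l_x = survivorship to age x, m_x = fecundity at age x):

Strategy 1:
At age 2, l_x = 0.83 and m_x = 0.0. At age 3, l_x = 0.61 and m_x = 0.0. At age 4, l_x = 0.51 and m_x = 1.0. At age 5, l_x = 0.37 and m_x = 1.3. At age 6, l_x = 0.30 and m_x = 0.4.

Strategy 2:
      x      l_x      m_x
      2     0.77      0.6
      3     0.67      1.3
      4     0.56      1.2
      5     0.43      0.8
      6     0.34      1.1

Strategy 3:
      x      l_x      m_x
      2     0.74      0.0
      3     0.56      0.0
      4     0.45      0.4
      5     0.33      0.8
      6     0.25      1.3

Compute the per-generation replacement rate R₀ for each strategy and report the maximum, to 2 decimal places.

2.72

Strategy 1: R₀ = 0.83×0.0 + 0.61×0.0 + 0.51×1.0 + 0.37×1.3 + 0.30×0.4 = 1.1110
Strategy 2: R₀ = 0.77×0.6 + 0.67×1.3 + 0.56×1.2 + 0.43×0.8 + 0.34×1.1 = 2.7230
Strategy 3: R₀ = 0.74×0.0 + 0.56×0.0 + 0.45×0.4 + 0.33×0.8 + 0.25×1.3 = 0.7690
Highest R₀: strategy 2 with 2.7230.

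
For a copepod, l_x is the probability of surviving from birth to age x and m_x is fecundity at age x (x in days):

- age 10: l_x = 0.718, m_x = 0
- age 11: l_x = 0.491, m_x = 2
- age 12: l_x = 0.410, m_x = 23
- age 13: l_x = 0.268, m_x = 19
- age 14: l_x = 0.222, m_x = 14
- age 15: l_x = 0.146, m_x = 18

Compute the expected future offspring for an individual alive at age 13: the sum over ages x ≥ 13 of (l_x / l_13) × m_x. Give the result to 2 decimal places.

40.40

l_13 = 0.268. Conditional survival from age 13 to x is l_x / l_13.
  x=13: (0.268/0.268) × 19 = 19.0000
  x=14: (0.222/0.268) × 14 = 11.5970
  x=15: (0.146/0.268) × 18 = 9.8060
Sum = 19.0000 + 11.5970 + 9.8060 = 40.4030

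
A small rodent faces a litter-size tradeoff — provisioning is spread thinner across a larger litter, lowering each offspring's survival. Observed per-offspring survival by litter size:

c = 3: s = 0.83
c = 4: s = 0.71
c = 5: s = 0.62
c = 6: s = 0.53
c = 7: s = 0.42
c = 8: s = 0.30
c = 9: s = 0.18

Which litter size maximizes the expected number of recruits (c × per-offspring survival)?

Expected recruits = c × s(c):
  c=3: 3 × 0.83 = 2.490
  c=4: 4 × 0.71 = 2.840
  c=5: 5 × 0.62 = 3.100
  c=6: 6 × 0.53 = 3.180
  c=7: 7 × 0.42 = 2.940
  c=8: 8 × 0.30 = 2.400
  c=9: 9 × 0.18 = 1.620
Maximum at c = 6 (3.180 recruits).

6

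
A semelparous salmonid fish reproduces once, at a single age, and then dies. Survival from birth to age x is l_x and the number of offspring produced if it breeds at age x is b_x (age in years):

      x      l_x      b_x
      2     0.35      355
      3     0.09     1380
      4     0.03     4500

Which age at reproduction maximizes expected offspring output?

Expected offspring if breeding at age x = l_x × b_x:
  age 2: 0.35 × 355 = 124.250
  age 3: 0.09 × 1380 = 124.200
  age 4: 0.03 × 4500 = 135.000
Maximum at age 4 (135.000).

4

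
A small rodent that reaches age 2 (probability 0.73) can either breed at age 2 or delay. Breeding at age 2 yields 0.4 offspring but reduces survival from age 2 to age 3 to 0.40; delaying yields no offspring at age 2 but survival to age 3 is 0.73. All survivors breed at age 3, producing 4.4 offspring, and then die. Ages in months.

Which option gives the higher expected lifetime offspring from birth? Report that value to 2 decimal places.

breed at age 2: R₀ = 0.73 × (0.4 + 0.40 × 4.4) = 0.73 × 2.1600 = 1.5768
delay to age 3: R₀ = 0.73 × (0.73 × 4.4) = 0.73 × 3.2120 = 2.3448
Higher: delay to age 3 (2.3448).

2.34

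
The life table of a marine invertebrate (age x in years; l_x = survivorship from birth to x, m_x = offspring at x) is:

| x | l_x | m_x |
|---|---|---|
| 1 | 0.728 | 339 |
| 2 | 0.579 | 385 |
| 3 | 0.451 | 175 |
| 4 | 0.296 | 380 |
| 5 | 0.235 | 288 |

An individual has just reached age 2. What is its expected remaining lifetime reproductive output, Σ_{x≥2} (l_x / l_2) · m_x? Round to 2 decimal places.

l_2 = 0.579. Conditional survival from age 2 to x is l_x / l_2.
  x=2: (0.579/0.579) × 385 = 385.0000
  x=3: (0.451/0.579) × 175 = 136.3126
  x=4: (0.296/0.579) × 380 = 194.2660
  x=5: (0.235/0.579) × 288 = 116.8912
Sum = 385.0000 + 136.3126 + 194.2660 + 116.8912 = 832.4698

832.47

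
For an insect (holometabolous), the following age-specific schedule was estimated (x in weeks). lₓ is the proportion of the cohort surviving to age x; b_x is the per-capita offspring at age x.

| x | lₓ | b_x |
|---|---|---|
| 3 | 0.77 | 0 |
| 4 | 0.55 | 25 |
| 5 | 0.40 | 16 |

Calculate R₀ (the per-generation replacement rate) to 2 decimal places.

20.15

R₀ = Σ lₓ b_x:
  age 3: 0.77 × 0 = 0.0000
  age 4: 0.55 × 25 = 13.7500
  age 5: 0.40 × 16 = 6.4000
R₀ = 0.0000 + 13.7500 + 6.4000 = 20.1500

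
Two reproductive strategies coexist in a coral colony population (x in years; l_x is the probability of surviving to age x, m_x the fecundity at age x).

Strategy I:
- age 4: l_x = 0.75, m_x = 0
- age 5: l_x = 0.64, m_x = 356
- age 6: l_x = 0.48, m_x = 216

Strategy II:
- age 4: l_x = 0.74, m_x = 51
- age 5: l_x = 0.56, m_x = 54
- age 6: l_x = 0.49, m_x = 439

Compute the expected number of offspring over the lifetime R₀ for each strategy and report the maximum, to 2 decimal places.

Strategy I: R₀ = 0.75×0 + 0.64×356 + 0.48×216 = 331.5200
Strategy II: R₀ = 0.74×51 + 0.56×54 + 0.49×439 = 283.0900
Highest R₀: strategy I with 331.5200.

331.52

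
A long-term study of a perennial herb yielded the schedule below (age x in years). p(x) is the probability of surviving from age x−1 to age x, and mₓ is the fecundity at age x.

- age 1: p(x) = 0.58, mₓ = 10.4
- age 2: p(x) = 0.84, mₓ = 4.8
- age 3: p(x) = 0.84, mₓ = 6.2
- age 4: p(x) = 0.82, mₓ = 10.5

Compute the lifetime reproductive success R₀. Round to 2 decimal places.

14.43

Survivorship from birth: l_x = p_1·p_2·…·p_x.
  l_1 = 0.58000
  l_2 = 0.48720
  l_3 = 0.40925
  l_4 = 0.33558
R₀ = Σ l_x mₓ:
  age 1: 0.58000 × 10.4 = 6.0320
  age 2: 0.48720 × 4.8 = 2.3386
  age 3: 0.40925 × 6.2 = 2.5373
  age 4: 0.33558 × 10.5 = 3.5236
R₀ = 6.0320 + 2.3386 + 2.5373 + 3.5236 = 14.4315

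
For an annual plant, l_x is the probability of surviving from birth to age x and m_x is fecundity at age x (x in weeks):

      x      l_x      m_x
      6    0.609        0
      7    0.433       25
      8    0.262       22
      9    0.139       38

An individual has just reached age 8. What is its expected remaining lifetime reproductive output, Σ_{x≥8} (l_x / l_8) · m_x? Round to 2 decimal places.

42.16

l_8 = 0.262. Conditional survival from age 8 to x is l_x / l_8.
  x=8: (0.262/0.262) × 22 = 22.0000
  x=9: (0.139/0.262) × 38 = 20.1603
Sum = 22.0000 + 20.1603 = 42.1603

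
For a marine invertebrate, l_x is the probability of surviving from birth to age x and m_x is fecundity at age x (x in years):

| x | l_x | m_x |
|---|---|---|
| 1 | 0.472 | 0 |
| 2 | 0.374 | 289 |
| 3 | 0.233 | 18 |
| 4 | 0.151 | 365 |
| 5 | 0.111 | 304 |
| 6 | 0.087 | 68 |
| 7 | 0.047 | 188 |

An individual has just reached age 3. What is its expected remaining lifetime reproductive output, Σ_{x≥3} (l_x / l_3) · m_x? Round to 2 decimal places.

l_3 = 0.233. Conditional survival from age 3 to x is l_x / l_3.
  x=3: (0.233/0.233) × 18 = 18.0000
  x=4: (0.151/0.233) × 365 = 236.5451
  x=5: (0.111/0.233) × 304 = 144.8240
  x=6: (0.087/0.233) × 68 = 25.3906
  x=7: (0.047/0.233) × 188 = 37.9227
Sum = 18.0000 + 236.5451 + 144.8240 + 25.3906 + 37.9227 = 462.6824

462.68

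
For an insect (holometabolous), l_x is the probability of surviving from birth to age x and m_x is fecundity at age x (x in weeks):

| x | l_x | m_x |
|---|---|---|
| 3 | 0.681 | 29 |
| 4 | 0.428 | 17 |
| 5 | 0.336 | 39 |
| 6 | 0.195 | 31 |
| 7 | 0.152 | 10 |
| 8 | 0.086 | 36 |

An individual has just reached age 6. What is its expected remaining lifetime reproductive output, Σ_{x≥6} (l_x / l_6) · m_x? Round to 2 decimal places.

54.67

l_6 = 0.195. Conditional survival from age 6 to x is l_x / l_6.
  x=6: (0.195/0.195) × 31 = 31.0000
  x=7: (0.152/0.195) × 10 = 7.7949
  x=8: (0.086/0.195) × 36 = 15.8769
Sum = 31.0000 + 7.7949 + 15.8769 = 54.6718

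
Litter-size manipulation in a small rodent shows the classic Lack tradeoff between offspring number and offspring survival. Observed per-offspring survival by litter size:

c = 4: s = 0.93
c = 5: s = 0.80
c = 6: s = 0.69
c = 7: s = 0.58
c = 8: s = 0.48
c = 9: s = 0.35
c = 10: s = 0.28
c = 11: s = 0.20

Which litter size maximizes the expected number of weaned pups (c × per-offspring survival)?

Expected weaned pups = c × s(c):
  c=4: 4 × 0.93 = 3.720
  c=5: 5 × 0.80 = 4.000
  c=6: 6 × 0.69 = 4.140
  c=7: 7 × 0.58 = 4.060
  c=8: 8 × 0.48 = 3.840
  c=9: 9 × 0.35 = 3.150
  c=10: 10 × 0.28 = 2.800
  c=11: 11 × 0.20 = 2.200
Maximum at c = 6 (4.140 weaned pups).

6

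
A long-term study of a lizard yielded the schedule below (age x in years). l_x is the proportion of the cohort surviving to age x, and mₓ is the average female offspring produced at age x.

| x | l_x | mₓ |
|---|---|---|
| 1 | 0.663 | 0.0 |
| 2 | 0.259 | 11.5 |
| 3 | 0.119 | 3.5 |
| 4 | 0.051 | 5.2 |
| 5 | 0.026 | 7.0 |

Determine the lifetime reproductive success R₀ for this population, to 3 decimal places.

3.842

R₀ = Σ l_x mₓ:
  age 1: 0.663 × 0.0 = 0.0000
  age 2: 0.259 × 11.5 = 2.9785
  age 3: 0.119 × 3.5 = 0.4165
  age 4: 0.051 × 5.2 = 0.2652
  age 5: 0.026 × 7.0 = 0.1820
R₀ = 0.0000 + 2.9785 + 0.4165 + 0.2652 + 0.1820 = 3.8422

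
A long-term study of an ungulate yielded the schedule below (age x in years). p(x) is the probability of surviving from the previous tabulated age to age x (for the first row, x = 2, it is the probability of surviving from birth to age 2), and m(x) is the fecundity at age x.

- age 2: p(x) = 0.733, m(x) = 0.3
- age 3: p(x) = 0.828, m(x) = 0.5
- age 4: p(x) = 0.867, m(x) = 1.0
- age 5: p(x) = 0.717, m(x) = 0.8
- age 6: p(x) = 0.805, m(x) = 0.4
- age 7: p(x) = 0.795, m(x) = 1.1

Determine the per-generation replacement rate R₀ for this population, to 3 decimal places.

1.738

Survivorship from birth: l_x = p_2·p_3·…·p_x.
  l_2 = 0.73300
  l_3 = 0.60692
  l_4 = 0.52620
  l_5 = 0.37729
  l_6 = 0.30372
  l_7 = 0.24145
R₀ = Σ l_x m(x):
  age 2: 0.73300 × 0.3 = 0.2199
  age 3: 0.60692 × 0.5 = 0.3035
  age 4: 0.52620 × 1.0 = 0.5262
  age 5: 0.37729 × 0.8 = 0.3018
  age 6: 0.30372 × 0.4 = 0.1215
  age 7: 0.24145 × 1.1 = 0.2656
R₀ = 0.2199 + 0.3035 + 0.5262 + 0.3018 + 0.1215 + 0.2656 = 1.7385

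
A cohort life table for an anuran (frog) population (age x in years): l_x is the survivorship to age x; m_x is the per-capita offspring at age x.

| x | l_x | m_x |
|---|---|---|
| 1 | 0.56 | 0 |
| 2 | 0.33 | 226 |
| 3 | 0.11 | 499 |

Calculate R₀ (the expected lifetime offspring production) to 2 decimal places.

R₀ = Σ l_x m_x:
  age 1: 0.56 × 0 = 0.0000
  age 2: 0.33 × 226 = 74.5800
  age 3: 0.11 × 499 = 54.8900
R₀ = 0.0000 + 74.5800 + 54.8900 = 129.4700

129.47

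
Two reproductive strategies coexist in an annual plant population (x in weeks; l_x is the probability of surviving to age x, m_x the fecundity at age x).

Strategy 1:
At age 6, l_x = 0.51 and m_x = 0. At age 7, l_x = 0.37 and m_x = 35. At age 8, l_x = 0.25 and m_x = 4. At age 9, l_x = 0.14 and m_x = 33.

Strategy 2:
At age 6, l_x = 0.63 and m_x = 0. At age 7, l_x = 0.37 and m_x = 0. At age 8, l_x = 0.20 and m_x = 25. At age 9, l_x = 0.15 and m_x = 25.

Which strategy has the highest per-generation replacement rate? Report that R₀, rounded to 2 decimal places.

Strategy 1: R₀ = 0.51×0 + 0.37×35 + 0.25×4 + 0.14×33 = 18.5700
Strategy 2: R₀ = 0.63×0 + 0.37×0 + 0.20×25 + 0.15×25 = 8.7500
Highest R₀: strategy 1 with 18.5700.

18.57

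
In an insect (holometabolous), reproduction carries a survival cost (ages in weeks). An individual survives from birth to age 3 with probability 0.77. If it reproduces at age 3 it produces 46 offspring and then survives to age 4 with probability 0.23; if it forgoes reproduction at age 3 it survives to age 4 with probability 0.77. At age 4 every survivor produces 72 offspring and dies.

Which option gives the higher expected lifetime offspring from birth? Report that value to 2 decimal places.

breed at age 3: R₀ = 0.77 × (46 + 0.23 × 72) = 0.77 × 62.5600 = 48.1712
delay to age 4: R₀ = 0.77 × (0.77 × 72) = 0.77 × 55.4400 = 42.6888
Higher: breed at age 3 (48.1712).

48.17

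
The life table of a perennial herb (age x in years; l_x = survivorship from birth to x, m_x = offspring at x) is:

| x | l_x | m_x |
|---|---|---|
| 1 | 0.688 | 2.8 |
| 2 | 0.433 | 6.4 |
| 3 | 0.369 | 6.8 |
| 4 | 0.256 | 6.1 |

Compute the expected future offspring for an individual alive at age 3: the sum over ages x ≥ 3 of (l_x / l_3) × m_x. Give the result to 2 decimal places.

11.03

l_3 = 0.369. Conditional survival from age 3 to x is l_x / l_3.
  x=3: (0.369/0.369) × 6.8 = 6.8000
  x=4: (0.256/0.369) × 6.1 = 4.2320
Sum = 6.8000 + 4.2320 = 11.0320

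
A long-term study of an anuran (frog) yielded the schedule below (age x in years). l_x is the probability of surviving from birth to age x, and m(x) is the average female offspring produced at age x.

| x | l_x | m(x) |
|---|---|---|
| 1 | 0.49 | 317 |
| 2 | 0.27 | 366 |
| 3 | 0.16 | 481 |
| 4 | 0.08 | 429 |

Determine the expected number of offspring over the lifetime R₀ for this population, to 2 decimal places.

365.43

R₀ = Σ l_x m(x):
  age 1: 0.49 × 317 = 155.3300
  age 2: 0.27 × 366 = 98.8200
  age 3: 0.16 × 481 = 76.9600
  age 4: 0.08 × 429 = 34.3200
R₀ = 155.3300 + 98.8200 + 76.9600 + 34.3200 = 365.4300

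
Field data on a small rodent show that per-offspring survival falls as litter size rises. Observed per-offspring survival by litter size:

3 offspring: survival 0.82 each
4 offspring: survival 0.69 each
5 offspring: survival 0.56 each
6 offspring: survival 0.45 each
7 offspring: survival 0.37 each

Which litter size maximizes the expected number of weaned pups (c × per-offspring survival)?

5

Expected weaned pups = c × s(c):
  c=3: 3 × 0.82 = 2.460
  c=4: 4 × 0.69 = 2.760
  c=5: 5 × 0.56 = 2.800
  c=6: 6 × 0.45 = 2.700
  c=7: 7 × 0.37 = 2.590
Maximum at c = 5 (2.800 weaned pups).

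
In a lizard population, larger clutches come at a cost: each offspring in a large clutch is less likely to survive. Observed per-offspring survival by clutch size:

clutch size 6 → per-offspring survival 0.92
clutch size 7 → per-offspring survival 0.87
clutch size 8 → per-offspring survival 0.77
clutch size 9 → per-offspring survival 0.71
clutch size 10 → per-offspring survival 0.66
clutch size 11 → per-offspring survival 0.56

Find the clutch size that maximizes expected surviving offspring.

10

Expected surviving offspring = c × s(c):
  c=6: 6 × 0.92 = 5.520
  c=7: 7 × 0.87 = 6.090
  c=8: 8 × 0.77 = 6.160
  c=9: 9 × 0.71 = 6.390
  c=10: 10 × 0.66 = 6.600
  c=11: 11 × 0.56 = 6.160
Maximum at c = 10 (6.600 surviving offspring).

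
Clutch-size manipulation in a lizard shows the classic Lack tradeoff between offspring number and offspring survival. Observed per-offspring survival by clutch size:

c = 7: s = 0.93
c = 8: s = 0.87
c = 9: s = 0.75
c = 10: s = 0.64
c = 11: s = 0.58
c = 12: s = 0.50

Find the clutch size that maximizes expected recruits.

8

Expected recruits = c × s(c):
  c=7: 7 × 0.93 = 6.510
  c=8: 8 × 0.87 = 6.960
  c=9: 9 × 0.75 = 6.750
  c=10: 10 × 0.64 = 6.400
  c=11: 11 × 0.58 = 6.380
  c=12: 12 × 0.50 = 6.000
Maximum at c = 8 (6.960 recruits).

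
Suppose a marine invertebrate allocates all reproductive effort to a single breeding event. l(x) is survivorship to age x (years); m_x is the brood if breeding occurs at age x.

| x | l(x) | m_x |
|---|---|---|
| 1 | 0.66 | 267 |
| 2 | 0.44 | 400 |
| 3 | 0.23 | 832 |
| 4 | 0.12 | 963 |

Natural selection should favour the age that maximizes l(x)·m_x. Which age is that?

3

Expected offspring if breeding at age x = l(x) × m_x:
  age 1: 0.66 × 267 = 176.220
  age 2: 0.44 × 400 = 176.000
  age 3: 0.23 × 832 = 191.360
  age 4: 0.12 × 963 = 115.560
Maximum at age 3 (191.360).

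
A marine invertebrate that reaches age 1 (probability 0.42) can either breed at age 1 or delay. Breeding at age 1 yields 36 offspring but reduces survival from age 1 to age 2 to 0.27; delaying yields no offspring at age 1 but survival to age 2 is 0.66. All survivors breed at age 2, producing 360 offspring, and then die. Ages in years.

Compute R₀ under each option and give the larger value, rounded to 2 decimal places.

99.79

breed at age 1: R₀ = 0.42 × (36 + 0.27 × 360) = 0.42 × 133.2000 = 55.9440
delay to age 2: R₀ = 0.42 × (0.66 × 360) = 0.42 × 237.6000 = 99.7920
Higher: delay to age 2 (99.7920).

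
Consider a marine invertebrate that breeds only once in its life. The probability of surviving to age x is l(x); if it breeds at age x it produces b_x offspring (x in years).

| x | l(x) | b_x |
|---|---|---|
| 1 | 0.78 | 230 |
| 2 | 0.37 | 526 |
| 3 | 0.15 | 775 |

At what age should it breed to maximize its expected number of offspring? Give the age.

2

Expected offspring if breeding at age x = l(x) × b_x:
  age 1: 0.78 × 230 = 179.400
  age 2: 0.37 × 526 = 194.620
  age 3: 0.15 × 775 = 116.250
Maximum at age 2 (194.620).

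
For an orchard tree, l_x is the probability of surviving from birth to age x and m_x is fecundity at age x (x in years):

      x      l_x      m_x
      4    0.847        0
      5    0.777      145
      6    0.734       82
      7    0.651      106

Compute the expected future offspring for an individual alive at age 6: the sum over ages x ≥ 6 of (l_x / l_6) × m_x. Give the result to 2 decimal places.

176.01

l_6 = 0.734. Conditional survival from age 6 to x is l_x / l_6.
  x=6: (0.734/0.734) × 82 = 82.0000
  x=7: (0.651/0.734) × 106 = 94.0136
Sum = 82.0000 + 94.0136 = 176.0136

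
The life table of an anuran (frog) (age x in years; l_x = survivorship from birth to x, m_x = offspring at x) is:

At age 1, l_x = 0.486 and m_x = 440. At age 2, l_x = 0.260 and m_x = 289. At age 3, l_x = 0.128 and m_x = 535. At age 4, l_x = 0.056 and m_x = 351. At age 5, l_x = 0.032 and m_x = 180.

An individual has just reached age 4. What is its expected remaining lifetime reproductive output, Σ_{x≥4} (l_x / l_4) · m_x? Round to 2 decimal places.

453.86

l_4 = 0.056. Conditional survival from age 4 to x is l_x / l_4.
  x=4: (0.056/0.056) × 351 = 351.0000
  x=5: (0.032/0.056) × 180 = 102.8571
Sum = 351.0000 + 102.8571 = 453.8571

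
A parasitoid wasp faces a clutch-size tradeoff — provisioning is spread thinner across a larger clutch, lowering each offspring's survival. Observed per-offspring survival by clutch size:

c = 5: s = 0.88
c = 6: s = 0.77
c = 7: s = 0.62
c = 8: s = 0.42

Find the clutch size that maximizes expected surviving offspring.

6

Expected surviving offspring = c × s(c):
  c=5: 5 × 0.88 = 4.400
  c=6: 6 × 0.77 = 4.620
  c=7: 7 × 0.62 = 4.340
  c=8: 8 × 0.42 = 3.360
Maximum at c = 6 (4.620 surviving offspring).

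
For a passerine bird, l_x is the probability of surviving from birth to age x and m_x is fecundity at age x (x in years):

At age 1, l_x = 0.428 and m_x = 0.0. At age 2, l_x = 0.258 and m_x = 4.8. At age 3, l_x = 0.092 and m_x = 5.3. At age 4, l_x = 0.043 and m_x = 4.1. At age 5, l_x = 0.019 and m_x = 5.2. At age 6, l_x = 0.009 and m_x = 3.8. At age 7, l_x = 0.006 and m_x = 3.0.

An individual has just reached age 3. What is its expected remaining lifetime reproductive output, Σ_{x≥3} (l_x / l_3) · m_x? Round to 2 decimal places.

8.86

l_3 = 0.092. Conditional survival from age 3 to x is l_x / l_3.
  x=3: (0.092/0.092) × 5.3 = 5.3000
  x=4: (0.043/0.092) × 4.1 = 1.9163
  x=5: (0.019/0.092) × 5.2 = 1.0739
  x=6: (0.009/0.092) × 3.8 = 0.3717
  x=7: (0.006/0.092) × 3.0 = 0.1957
Sum = 5.3000 + 1.9163 + 1.0739 + 0.3717 + 0.1957 = 8.8576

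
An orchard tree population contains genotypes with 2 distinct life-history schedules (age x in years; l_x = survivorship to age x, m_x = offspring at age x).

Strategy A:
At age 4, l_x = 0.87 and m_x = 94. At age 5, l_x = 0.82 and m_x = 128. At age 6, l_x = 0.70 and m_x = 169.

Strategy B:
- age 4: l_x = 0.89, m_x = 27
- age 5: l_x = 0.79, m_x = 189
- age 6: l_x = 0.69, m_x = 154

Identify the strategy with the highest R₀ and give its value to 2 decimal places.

305.04

Strategy A: R₀ = 0.87×94 + 0.82×128 + 0.70×169 = 305.0400
Strategy B: R₀ = 0.89×27 + 0.79×189 + 0.69×154 = 279.6000
Highest R₀: strategy A with 305.0400.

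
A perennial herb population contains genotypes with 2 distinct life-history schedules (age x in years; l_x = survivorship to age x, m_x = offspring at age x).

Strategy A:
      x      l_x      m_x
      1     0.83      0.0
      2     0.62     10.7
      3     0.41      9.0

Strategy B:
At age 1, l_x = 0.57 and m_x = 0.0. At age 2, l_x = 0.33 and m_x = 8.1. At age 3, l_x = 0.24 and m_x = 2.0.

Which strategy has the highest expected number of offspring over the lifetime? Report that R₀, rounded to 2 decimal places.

10.32

Strategy A: R₀ = 0.83×0.0 + 0.62×10.7 + 0.41×9.0 = 10.3240
Strategy B: R₀ = 0.57×0.0 + 0.33×8.1 + 0.24×2.0 = 3.1530
Highest R₀: strategy A with 10.3240.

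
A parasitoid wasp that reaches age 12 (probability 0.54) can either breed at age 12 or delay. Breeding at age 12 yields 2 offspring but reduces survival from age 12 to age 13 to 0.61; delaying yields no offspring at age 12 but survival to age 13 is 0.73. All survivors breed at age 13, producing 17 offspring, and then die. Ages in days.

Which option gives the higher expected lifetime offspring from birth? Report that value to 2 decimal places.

breed at age 12: R₀ = 0.54 × (2 + 0.61 × 17) = 0.54 × 12.3700 = 6.6798
delay to age 13: R₀ = 0.54 × (0.73 × 17) = 0.54 × 12.4100 = 6.7014
Higher: delay to age 13 (6.7014).

6.70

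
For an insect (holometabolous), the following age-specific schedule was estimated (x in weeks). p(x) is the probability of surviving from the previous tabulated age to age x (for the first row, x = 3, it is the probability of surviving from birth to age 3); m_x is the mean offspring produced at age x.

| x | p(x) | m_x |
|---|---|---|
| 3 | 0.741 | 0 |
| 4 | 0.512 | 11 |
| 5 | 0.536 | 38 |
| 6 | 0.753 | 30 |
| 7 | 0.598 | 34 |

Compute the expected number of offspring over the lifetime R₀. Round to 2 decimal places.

19.61

Survivorship from birth: l_x = p_3·p_4·…·p_x.
  l_3 = 0.74100
  l_4 = 0.37939
  l_5 = 0.20335
  l_6 = 0.15313
  l_7 = 0.09157
R₀ = Σ l_x m_x:
  age 3: 0.74100 × 0 = 0.0000
  age 4: 0.37939 × 11 = 4.1733
  age 5: 0.20335 × 38 = 7.7273
  age 6: 0.15313 × 30 = 4.5939
  age 7: 0.09157 × 34 = 3.1134
R₀ = 0.0000 + 4.1733 + 7.7273 + 4.5939 + 3.1134 = 19.6079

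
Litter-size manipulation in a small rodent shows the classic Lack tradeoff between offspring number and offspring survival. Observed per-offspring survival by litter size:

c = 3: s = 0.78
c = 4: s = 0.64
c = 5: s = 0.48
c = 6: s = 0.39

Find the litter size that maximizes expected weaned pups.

4

Expected weaned pups = c × s(c):
  c=3: 3 × 0.78 = 2.340
  c=4: 4 × 0.64 = 2.560
  c=5: 5 × 0.48 = 2.400
  c=6: 6 × 0.39 = 2.340
Maximum at c = 4 (2.560 weaned pups).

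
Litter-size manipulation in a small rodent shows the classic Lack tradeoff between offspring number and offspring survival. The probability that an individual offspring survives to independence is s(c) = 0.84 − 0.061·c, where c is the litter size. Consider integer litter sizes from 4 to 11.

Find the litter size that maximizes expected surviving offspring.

7

Expected surviving offspring = c × s(c):
  c=4: 4 × 0.596 = 2.384
  c=5: 5 × 0.535 = 2.675
  c=6: 6 × 0.474 = 2.844
  c=7: 7 × 0.413 = 2.891
  c=8: 8 × 0.352 = 2.816
  c=9: 9 × 0.291 = 2.619
  c=10: 10 × 0.230 = 2.300
  c=11: 11 × 0.169 = 1.859
Maximum at c = 7 (2.891 surviving offspring).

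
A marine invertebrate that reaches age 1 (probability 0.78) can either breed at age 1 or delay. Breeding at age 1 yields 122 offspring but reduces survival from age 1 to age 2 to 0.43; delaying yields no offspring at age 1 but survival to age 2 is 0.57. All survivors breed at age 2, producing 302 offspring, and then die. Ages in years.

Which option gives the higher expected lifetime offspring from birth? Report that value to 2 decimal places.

196.45

breed at age 1: R₀ = 0.78 × (122 + 0.43 × 302) = 0.78 × 251.8600 = 196.4508
delay to age 2: R₀ = 0.78 × (0.57 × 302) = 0.78 × 172.1400 = 134.2692
Higher: breed at age 1 (196.4508).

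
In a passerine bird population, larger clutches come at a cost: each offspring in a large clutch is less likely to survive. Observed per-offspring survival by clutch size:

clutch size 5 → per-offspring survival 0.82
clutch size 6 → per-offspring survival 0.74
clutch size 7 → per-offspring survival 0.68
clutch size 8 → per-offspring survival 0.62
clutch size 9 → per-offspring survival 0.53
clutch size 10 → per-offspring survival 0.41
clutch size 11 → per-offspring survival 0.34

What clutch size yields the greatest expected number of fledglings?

Expected fledglings = c × s(c):
  c=5: 5 × 0.82 = 4.100
  c=6: 6 × 0.74 = 4.440
  c=7: 7 × 0.68 = 4.760
  c=8: 8 × 0.62 = 4.960
  c=9: 9 × 0.53 = 4.770
  c=10: 10 × 0.41 = 4.100
  c=11: 11 × 0.34 = 3.740
Maximum at c = 8 (4.960 fledglings).

8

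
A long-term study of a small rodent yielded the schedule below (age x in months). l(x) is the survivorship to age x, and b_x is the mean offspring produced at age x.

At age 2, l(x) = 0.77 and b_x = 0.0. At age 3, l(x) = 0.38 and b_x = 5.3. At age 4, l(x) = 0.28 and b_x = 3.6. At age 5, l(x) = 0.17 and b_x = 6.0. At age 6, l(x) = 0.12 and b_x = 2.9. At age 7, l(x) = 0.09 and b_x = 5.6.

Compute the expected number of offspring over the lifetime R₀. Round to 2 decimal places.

R₀ = Σ l(x) b_x:
  age 2: 0.77 × 0.0 = 0.0000
  age 3: 0.38 × 5.3 = 2.0140
  age 4: 0.28 × 3.6 = 1.0080
  age 5: 0.17 × 6.0 = 1.0200
  age 6: 0.12 × 2.9 = 0.3480
  age 7: 0.09 × 5.6 = 0.5040
R₀ = 0.0000 + 2.0140 + 1.0080 + 1.0200 + 0.3480 + 0.5040 = 4.8940

4.89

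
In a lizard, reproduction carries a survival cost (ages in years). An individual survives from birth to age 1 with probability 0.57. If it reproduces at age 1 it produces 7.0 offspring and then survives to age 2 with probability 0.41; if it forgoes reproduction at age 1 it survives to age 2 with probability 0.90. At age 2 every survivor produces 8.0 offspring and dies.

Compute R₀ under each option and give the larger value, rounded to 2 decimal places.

5.86

breed at age 1: R₀ = 0.57 × (7.0 + 0.41 × 8.0) = 0.57 × 10.2800 = 5.8596
delay to age 2: R₀ = 0.57 × (0.90 × 8.0) = 0.57 × 7.2000 = 4.1040
Higher: breed at age 1 (5.8596).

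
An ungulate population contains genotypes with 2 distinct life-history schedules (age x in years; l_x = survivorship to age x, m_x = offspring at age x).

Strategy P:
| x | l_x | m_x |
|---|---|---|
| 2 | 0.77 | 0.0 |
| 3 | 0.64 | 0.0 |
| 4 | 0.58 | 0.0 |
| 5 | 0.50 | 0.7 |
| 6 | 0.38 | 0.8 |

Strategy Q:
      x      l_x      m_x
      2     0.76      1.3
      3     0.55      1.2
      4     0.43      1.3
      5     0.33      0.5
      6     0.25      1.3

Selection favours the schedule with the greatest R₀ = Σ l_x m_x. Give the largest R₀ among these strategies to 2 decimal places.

Strategy P: R₀ = 0.77×0.0 + 0.64×0.0 + 0.58×0.0 + 0.50×0.7 + 0.38×0.8 = 0.6540
Strategy Q: R₀ = 0.76×1.3 + 0.55×1.2 + 0.43×1.3 + 0.33×0.5 + 0.25×1.3 = 2.6970
Highest R₀: strategy Q with 2.6970.

2.70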